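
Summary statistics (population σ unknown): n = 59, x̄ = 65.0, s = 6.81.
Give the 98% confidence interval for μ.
(62.88, 67.12)

t-interval (σ unknown):
df = n - 1 = 58
t* = 2.392 for 98% confidence

Margin of error = t* · s/√n = 2.392 · 6.81/√59 = 2.12

CI: (62.88, 67.12)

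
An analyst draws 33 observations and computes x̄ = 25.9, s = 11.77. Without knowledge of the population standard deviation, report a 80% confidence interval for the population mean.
(23.22, 28.58)

t-interval (σ unknown):
df = n - 1 = 32
t* = 1.309 for 80% confidence

Margin of error = t* · s/√n = 1.309 · 11.77/√33 = 2.68

CI: (23.22, 28.58)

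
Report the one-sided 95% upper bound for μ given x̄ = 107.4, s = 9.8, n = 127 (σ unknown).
μ ≤ 108.84

Upper bound (one-sided):
t* = 1.657 (one-sided for 95%)
Upper bound = x̄ + t* · s/√n = 107.4 + 1.657 · 9.8/√127 = 108.84

We are 95% confident that μ ≤ 108.84.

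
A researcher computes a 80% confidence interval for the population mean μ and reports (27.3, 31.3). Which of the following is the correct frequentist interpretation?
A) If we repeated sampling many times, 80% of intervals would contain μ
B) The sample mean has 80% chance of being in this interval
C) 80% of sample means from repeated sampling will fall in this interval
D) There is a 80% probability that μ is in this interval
A

A) Correct — this is the frequentist long-run coverage interpretation.
B) Wrong — x̄ is observed and sits in the interval by construction.
C) Wrong — coverage applies to intervals containing μ, not to future x̄ values.
D) Wrong — μ is fixed; the randomness lives in the interval, not in μ.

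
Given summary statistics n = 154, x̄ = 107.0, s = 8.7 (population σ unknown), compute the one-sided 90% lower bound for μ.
μ ≥ 106.10

Lower bound (one-sided):
t* = 1.287 (one-sided for 90%)
Lower bound = x̄ - t* · s/√n = 107.0 - 1.287 · 8.7/√154 = 106.10

We are 90% confident that μ ≥ 106.10.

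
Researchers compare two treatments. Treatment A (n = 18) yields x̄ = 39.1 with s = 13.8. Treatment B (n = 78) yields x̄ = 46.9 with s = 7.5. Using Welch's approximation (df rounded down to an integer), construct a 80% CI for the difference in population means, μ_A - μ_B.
(-12.26, -3.34)

Difference: x̄₁ - x̄₂ = -7.80
SE = √(s₁²/n₁ + s₂²/n₂) = √(13.8²/18 + 7.5²/78) = 3.3617
df = 19.38 → 19 (Welch–Satterthwaite, rounded down)
t* = 1.328

CI: -7.80 ± 1.328 · 3.3617 = -7.80 ± 4.46 = (-12.26, -3.34)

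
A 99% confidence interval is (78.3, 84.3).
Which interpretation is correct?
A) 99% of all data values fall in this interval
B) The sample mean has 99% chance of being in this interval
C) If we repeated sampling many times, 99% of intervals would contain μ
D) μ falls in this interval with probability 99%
C

A) Wrong — a CI is about the parameter μ, not individual data values.
B) Wrong — x̄ is observed and sits in the interval by construction.
C) Correct — this is the frequentist long-run coverage interpretation.
D) Wrong — μ is fixed; the randomness lives in the interval, not in μ.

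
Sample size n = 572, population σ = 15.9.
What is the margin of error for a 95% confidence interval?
Margin of error = 1.30

Margin of error = z* · σ/√n
= 1.960 · 15.9/√572
= 1.960 · 15.9/23.9165
= 1.30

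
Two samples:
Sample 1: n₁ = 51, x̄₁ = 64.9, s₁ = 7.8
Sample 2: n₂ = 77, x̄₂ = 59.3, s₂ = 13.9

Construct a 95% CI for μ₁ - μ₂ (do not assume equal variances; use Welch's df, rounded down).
(1.79, 9.41)

Difference: x̄₁ - x̄₂ = 5.60
SE = √(s₁²/n₁ + s₂²/n₂) = √(7.8²/51 + 13.9²/77) = 1.9241
df = 123.14 → 123 (Welch–Satterthwaite, rounded down)
t* = 1.979

CI: 5.60 ± 1.979 · 1.9241 = 5.60 ± 3.81 = (1.79, 9.41)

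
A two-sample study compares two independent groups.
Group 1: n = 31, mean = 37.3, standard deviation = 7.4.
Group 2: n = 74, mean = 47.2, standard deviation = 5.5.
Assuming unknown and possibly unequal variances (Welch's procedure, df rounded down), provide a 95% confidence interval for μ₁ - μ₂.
(-12.87, -6.93)

Difference: x̄₁ - x̄₂ = -9.90
SE = √(s₁²/n₁ + s₂²/n₂) = √(7.4²/31 + 5.5²/74) = 1.4749
df = 44.51 → 44 (Welch–Satterthwaite, rounded down)
t* = 2.015

CI: -9.90 ± 2.015 · 1.4749 = -9.90 ± 2.97 = (-12.87, -6.93)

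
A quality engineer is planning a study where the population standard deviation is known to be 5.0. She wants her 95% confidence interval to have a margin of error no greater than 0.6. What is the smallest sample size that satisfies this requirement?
n ≥ 267

For margin E ≤ 0.6:
n ≥ (z* · σ / E)²
n ≥ (1.960 · 5.0 / 0.6)²
n ≥ 266.78

Minimum n = 267 (rounding up)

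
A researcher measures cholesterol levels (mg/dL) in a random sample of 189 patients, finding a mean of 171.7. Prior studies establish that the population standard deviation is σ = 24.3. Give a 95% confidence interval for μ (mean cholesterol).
(168.24, 175.16)

z-interval (σ known):
z* = 1.960 for 95% confidence

Margin of error = z* · σ/√n = 1.960 · 24.3/√189 = 3.46

CI: (171.7 - 3.46, 171.7 + 3.46) = (168.24, 175.16)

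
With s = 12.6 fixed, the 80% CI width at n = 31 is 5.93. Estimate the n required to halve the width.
n ≈ 124

CI width ∝ 1/√n
To reduce width by factor 2, need √n to grow by 2 → need 2² = 4 times as many samples.

Current: n = 31, width = 5.93
New: n = 124, width ≈ 2.91

Width reduced by factor of 5.93/2.91 = 2.04.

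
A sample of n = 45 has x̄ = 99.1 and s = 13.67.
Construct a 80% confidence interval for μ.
(96.45, 101.75)

t-interval (σ unknown):
df = n - 1 = 44
t* = 1.301 for 80% confidence

Margin of error = t* · s/√n = 1.301 · 13.67/√45 = 2.65

CI: (96.45, 101.75)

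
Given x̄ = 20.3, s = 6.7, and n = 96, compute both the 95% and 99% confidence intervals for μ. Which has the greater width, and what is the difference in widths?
99% CI is wider by 0.89

df = 95
95% CI: t* = 1.985, (18.94, 21.66), width = 2 · t* · s/√n = 2.71
99% CI: t* = 2.629, (18.50, 22.10), width = 2 · t* · s/√n = 3.60

The 99% CI is wider by 3.60 - 2.71 = 0.89.
Higher confidence requires a wider interval.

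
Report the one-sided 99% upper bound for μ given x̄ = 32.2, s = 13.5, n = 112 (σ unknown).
μ ≤ 35.21

Upper bound (one-sided):
t* = 2.360 (one-sided for 99%)
Upper bound = x̄ + t* · s/√n = 32.2 + 2.360 · 13.5/√112 = 35.21

We are 99% confident that μ ≤ 35.21.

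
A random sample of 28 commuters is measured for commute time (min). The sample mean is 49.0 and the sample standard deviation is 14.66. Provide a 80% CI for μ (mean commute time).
(45.36, 52.64)

t-interval (σ unknown):
df = n - 1 = 27
t* = 1.314 for 80% confidence

Margin of error = t* · s/√n = 1.314 · 14.66/√28 = 3.64

CI: (45.36, 52.64)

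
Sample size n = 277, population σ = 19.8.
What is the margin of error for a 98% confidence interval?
Margin of error = 2.77

Margin of error = z* · σ/√n
= 2.326 · 19.8/√277
= 2.326 · 19.8/16.6433
= 2.77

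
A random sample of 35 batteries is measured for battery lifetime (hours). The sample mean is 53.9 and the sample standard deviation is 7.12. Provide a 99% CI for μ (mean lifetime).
(50.62, 57.18)

t-interval (σ unknown):
df = n - 1 = 34
t* = 2.728 for 99% confidence

Margin of error = t* · s/√n = 2.728 · 7.12/√35 = 3.28

CI: (50.62, 57.18)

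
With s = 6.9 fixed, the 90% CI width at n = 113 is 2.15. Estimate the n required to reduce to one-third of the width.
n ≈ 1017

CI width ∝ 1/√n
To reduce width by factor 3, need √n to grow by 3 → need 3² = 9 times as many samples.

Current: n = 113, width = 2.15
New: n = 1017, width ≈ 0.71

Width reduced by factor of 2.15/0.71 = 3.03.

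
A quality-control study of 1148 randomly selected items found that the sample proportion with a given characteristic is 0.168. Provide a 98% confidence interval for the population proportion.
(0.142, 0.194)

Proportion CI:
SE = √(p̂(1-p̂)/n) = √(0.168 · 0.832 / 1148) = 0.01103

z* = 2.326
Margin = z* · SE = 2.326 · 0.01103 = 0.0257

CI: 0.168 ± 0.0257 = (0.142, 0.194)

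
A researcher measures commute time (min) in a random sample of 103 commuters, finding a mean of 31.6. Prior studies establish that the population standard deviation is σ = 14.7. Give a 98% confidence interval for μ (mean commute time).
(28.23, 34.97)

z-interval (σ known):
z* = 2.326 for 98% confidence

Margin of error = z* · σ/√n = 2.326 · 14.7/√103 = 3.37

CI: (31.6 - 3.37, 31.6 + 3.37) = (28.23, 34.97)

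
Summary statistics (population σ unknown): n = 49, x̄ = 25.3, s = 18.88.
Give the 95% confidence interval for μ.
(19.88, 30.72)

t-interval (σ unknown):
df = n - 1 = 48
t* = 2.011 for 95% confidence

Margin of error = t* · s/√n = 2.011 · 18.88/√49 = 5.42

CI: (19.88, 30.72)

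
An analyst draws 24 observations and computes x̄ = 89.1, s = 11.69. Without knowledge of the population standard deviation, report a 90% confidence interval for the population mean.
(85.01, 93.19)

t-interval (σ unknown):
df = n - 1 = 23
t* = 1.714 for 90% confidence

Margin of error = t* · s/√n = 1.714 · 11.69/√24 = 4.09

CI: (85.01, 93.19)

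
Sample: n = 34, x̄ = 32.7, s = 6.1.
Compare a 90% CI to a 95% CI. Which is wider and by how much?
95% CI is wider by 0.72

df = 33
90% CI: t* = 1.692, (30.93, 34.47), width = 2 · t* · s/√n = 3.54
95% CI: t* = 2.035, (30.57, 34.83), width = 2 · t* · s/√n = 4.26

The 95% CI is wider by 4.26 - 3.54 = 0.72.
Higher confidence requires a wider interval.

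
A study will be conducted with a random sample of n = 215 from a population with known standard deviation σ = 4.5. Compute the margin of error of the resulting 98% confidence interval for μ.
Margin of error = 0.71

Margin of error = z* · σ/√n
= 2.326 · 4.5/√215
= 2.326 · 4.5/14.6629
= 0.71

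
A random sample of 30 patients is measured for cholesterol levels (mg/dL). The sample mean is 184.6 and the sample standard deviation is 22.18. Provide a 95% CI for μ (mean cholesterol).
(176.32, 192.88)

t-interval (σ unknown):
df = n - 1 = 29
t* = 2.045 for 95% confidence

Margin of error = t* · s/√n = 2.045 · 22.18/√30 = 8.28

CI: (176.32, 192.88)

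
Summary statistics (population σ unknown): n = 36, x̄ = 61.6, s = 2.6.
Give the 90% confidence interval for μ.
(60.87, 62.33)

t-interval (σ unknown):
df = n - 1 = 35
t* = 1.690 for 90% confidence

Margin of error = t* · s/√n = 1.690 · 2.6/√36 = 0.73

CI: (60.87, 62.33)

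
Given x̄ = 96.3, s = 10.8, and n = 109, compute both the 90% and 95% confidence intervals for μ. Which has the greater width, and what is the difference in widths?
95% CI is wider by 0.67

df = 108
90% CI: t* = 1.659, (94.58, 98.02), width = 2 · t* · s/√n = 3.43
95% CI: t* = 1.982, (94.25, 98.35), width = 2 · t* · s/√n = 4.10

The 95% CI is wider by 4.10 - 3.43 = 0.67.
Higher confidence requires a wider interval.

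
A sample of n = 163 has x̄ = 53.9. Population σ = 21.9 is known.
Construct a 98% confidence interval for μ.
(49.91, 57.89)

z-interval (σ known):
z* = 2.326 for 98% confidence

Margin of error = z* · σ/√n = 2.326 · 21.9/√163 = 3.99

CI: (53.9 - 3.99, 53.9 + 3.99) = (49.91, 57.89)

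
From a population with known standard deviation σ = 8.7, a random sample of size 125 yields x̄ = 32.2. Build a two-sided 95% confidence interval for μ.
(30.67, 33.73)

z-interval (σ known):
z* = 1.960 for 95% confidence

Margin of error = z* · σ/√n = 1.960 · 8.7/√125 = 1.53

CI: (32.2 - 1.53, 32.2 + 1.53) = (30.67, 33.73)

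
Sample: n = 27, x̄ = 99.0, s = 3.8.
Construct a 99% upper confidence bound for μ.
μ ≤ 100.81

Upper bound (one-sided):
t* = 2.479 (one-sided for 99%)
Upper bound = x̄ + t* · s/√n = 99.0 + 2.479 · 3.8/√27 = 100.81

We are 99% confident that μ ≤ 100.81.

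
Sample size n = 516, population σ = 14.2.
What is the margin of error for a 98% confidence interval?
Margin of error = 1.45

Margin of error = z* · σ/√n
= 2.326 · 14.2/√516
= 2.326 · 14.2/22.7156
= 1.45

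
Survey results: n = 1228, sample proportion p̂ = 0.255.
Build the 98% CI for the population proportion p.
(0.226, 0.284)

Proportion CI:
SE = √(p̂(1-p̂)/n) = √(0.255 · 0.745 / 1228) = 0.01244

z* = 2.326
Margin = z* · SE = 2.326 · 0.01244 = 0.0289

CI: 0.255 ± 0.0289 = (0.226, 0.284)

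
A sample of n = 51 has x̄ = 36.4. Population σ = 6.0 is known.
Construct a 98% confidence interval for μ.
(34.45, 38.35)

z-interval (σ known):
z* = 2.326 for 98% confidence

Margin of error = z* · σ/√n = 2.326 · 6.0/√51 = 1.95

CI: (36.4 - 1.95, 36.4 + 1.95) = (34.45, 38.35)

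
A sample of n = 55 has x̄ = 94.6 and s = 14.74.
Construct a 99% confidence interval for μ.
(89.29, 99.91)

t-interval (σ unknown):
df = n - 1 = 54
t* = 2.670 for 99% confidence

Margin of error = t* · s/√n = 2.670 · 14.74/√55 = 5.31

CI: (89.29, 99.91)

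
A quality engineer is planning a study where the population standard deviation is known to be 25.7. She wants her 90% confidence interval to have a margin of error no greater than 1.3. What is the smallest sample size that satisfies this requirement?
n ≥ 1058

For margin E ≤ 1.3:
n ≥ (z* · σ / E)²
n ≥ (1.645 · 25.7 / 1.3)²
n ≥ 1057.58

Minimum n = 1058 (rounding up)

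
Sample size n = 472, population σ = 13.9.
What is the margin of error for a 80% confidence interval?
Margin of error = 0.82

Margin of error = z* · σ/√n
= 1.282 · 13.9/√472
= 1.282 · 13.9/21.7256
= 0.82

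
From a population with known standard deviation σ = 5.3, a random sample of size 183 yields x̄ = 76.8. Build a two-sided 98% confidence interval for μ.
(75.89, 77.71)

z-interval (σ known):
z* = 2.326 for 98% confidence

Margin of error = z* · σ/√n = 2.326 · 5.3/√183 = 0.91

CI: (76.8 - 0.91, 76.8 + 0.91) = (75.89, 77.71)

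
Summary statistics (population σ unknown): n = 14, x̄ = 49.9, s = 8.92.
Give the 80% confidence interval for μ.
(46.68, 53.12)

t-interval (σ unknown):
df = n - 1 = 13
t* = 1.350 for 80% confidence

Margin of error = t* · s/√n = 1.350 · 8.92/√14 = 3.22

CI: (46.68, 53.12)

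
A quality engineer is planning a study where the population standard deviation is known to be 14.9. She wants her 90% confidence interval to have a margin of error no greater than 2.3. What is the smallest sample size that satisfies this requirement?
n ≥ 114

For margin E ≤ 2.3:
n ≥ (z* · σ / E)²
n ≥ (1.645 · 14.9 / 2.3)²
n ≥ 113.57

Minimum n = 114 (rounding up)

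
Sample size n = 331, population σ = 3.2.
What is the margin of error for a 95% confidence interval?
Margin of error = 0.34

Margin of error = z* · σ/√n
= 1.960 · 3.2/√331
= 1.960 · 3.2/18.1934
= 0.34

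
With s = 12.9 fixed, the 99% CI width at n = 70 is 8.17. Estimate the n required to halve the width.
n ≈ 280

CI width ∝ 1/√n
To reduce width by factor 2, need √n to grow by 2 → need 2² = 4 times as many samples.

Current: n = 70, width = 8.17
New: n = 280, width ≈ 4.00

Width reduced by factor of 8.17/4.00 = 2.04.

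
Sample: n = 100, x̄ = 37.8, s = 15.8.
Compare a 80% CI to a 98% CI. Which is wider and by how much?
98% CI is wider by 3.39

df = 99
80% CI: t* = 1.290, (35.76, 39.84), width = 2 · t* · s/√n = 4.08
98% CI: t* = 2.365, (34.06, 41.54), width = 2 · t* · s/√n = 7.47

The 98% CI is wider by 7.47 - 4.08 = 3.39.
Higher confidence requires a wider interval.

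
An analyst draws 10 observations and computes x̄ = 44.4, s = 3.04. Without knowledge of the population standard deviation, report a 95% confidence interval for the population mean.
(42.23, 46.57)

t-interval (σ unknown):
df = n - 1 = 9
t* = 2.262 for 95% confidence

Margin of error = t* · s/√n = 2.262 · 3.04/√10 = 2.17

CI: (42.23, 46.57)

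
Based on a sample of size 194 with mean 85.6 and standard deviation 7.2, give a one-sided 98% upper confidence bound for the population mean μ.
μ ≤ 86.67

Upper bound (one-sided):
t* = 2.068 (one-sided for 98%)
Upper bound = x̄ + t* · s/√n = 85.6 + 2.068 · 7.2/√194 = 86.67

We are 98% confident that μ ≤ 86.67.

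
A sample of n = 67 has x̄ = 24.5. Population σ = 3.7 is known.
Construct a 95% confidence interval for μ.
(23.61, 25.39)

z-interval (σ known):
z* = 1.960 for 95% confidence

Margin of error = z* · σ/√n = 1.960 · 3.7/√67 = 0.89

CI: (24.5 - 0.89, 24.5 + 0.89) = (23.61, 25.39)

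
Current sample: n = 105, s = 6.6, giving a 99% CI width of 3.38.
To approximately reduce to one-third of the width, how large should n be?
n ≈ 945

CI width ∝ 1/√n
To reduce width by factor 3, need √n to grow by 3 → need 3² = 9 times as many samples.

Current: n = 105, width = 3.38
New: n = 945, width ≈ 1.11

Width reduced by factor of 3.38/1.11 = 3.05.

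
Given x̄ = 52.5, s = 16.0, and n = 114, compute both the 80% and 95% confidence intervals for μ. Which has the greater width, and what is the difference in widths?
95% CI is wider by 2.08

df = 113
80% CI: t* = 1.289, (50.57, 54.43), width = 2 · t* · s/√n = 3.86
95% CI: t* = 1.981, (49.53, 55.47), width = 2 · t* · s/√n = 5.94

The 95% CI is wider by 5.94 - 3.86 = 2.08.
Higher confidence requires a wider interval.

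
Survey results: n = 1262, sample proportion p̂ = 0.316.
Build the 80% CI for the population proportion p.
(0.299, 0.333)

Proportion CI:
SE = √(p̂(1-p̂)/n) = √(0.316 · 0.684 / 1262) = 0.01309

z* = 1.282
Margin = z* · SE = 1.282 · 0.01309 = 0.0168

CI: 0.316 ± 0.0168 = (0.299, 0.333)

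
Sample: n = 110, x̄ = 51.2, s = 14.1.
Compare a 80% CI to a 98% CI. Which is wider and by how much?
98% CI is wider by 2.88

df = 109
80% CI: t* = 1.289, (49.47, 52.93), width = 2 · t* · s/√n = 3.47
98% CI: t* = 2.361, (48.03, 54.37), width = 2 · t* · s/√n = 6.35

The 98% CI is wider by 6.35 - 3.47 = 2.88.
Higher confidence requires a wider interval.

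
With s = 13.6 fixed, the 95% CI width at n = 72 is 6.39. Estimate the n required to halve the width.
n ≈ 288

CI width ∝ 1/√n
To reduce width by factor 2, need √n to grow by 2 → need 2² = 4 times as many samples.

Current: n = 72, width = 6.39
New: n = 288, width ≈ 3.15

Width reduced by factor of 6.39/3.15 = 2.03.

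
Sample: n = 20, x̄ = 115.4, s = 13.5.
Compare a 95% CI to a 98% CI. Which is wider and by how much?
98% CI is wider by 2.69

df = 19
95% CI: t* = 2.093, (109.08, 121.72), width = 2 · t* · s/√n = 12.64
98% CI: t* = 2.539, (107.74, 123.06), width = 2 · t* · s/√n = 15.33

The 98% CI is wider by 15.33 - 12.64 = 2.69.
Higher confidence requires a wider interval.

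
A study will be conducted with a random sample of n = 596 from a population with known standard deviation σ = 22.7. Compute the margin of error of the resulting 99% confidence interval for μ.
Margin of error = 2.40

Margin of error = z* · σ/√n
= 2.576 · 22.7/√596
= 2.576 · 22.7/24.4131
= 2.40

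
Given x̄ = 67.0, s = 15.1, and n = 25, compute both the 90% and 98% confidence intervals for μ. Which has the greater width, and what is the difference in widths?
98% CI is wider by 4.72

df = 24
90% CI: t* = 1.711, (61.83, 72.17), width = 2 · t* · s/√n = 10.33
98% CI: t* = 2.492, (59.47, 74.53), width = 2 · t* · s/√n = 15.05

The 98% CI is wider by 15.05 - 10.33 = 4.72.
Higher confidence requires a wider interval.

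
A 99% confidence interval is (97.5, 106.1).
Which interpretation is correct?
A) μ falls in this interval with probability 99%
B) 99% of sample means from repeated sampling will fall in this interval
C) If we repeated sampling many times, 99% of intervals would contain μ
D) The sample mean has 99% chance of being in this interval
C

A) Wrong — μ is fixed; the randomness lives in the interval, not in μ.
B) Wrong — coverage applies to intervals containing μ, not to future x̄ values.
C) Correct — this is the frequentist long-run coverage interpretation.
D) Wrong — x̄ is observed and sits in the interval by construction.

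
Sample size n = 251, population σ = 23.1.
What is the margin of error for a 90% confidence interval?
Margin of error = 2.40

Margin of error = z* · σ/√n
= 1.645 · 23.1/√251
= 1.645 · 23.1/15.8430
= 2.40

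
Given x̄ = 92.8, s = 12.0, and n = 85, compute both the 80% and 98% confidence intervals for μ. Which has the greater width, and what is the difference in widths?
98% CI is wider by 2.81

df = 84
80% CI: t* = 1.292, (91.12, 94.48), width = 2 · t* · s/√n = 3.36
98% CI: t* = 2.372, (89.71, 95.89), width = 2 · t* · s/√n = 6.17

The 98% CI is wider by 6.17 - 3.36 = 2.81.
Higher confidence requires a wider interval.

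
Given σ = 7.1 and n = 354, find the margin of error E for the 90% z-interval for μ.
Margin of error = 0.62

Margin of error = z* · σ/√n
= 1.645 · 7.1/√354
= 1.645 · 7.1/18.8149
= 0.62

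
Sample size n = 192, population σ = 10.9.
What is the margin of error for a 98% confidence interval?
Margin of error = 1.83

Margin of error = z* · σ/√n
= 2.326 · 10.9/√192
= 2.326 · 10.9/13.8564
= 1.83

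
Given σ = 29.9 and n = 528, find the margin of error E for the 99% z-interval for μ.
Margin of error = 3.35

Margin of error = z* · σ/√n
= 2.576 · 29.9/√528
= 2.576 · 29.9/22.9783
= 3.35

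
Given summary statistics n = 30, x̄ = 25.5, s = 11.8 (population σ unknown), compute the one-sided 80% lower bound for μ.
μ ≥ 23.66

Lower bound (one-sided):
t* = 0.854 (one-sided for 80%)
Lower bound = x̄ - t* · s/√n = 25.5 - 0.854 · 11.8/√30 = 23.66

We are 80% confident that μ ≥ 23.66.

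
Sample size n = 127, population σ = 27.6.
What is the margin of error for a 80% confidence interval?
Margin of error = 3.14

Margin of error = z* · σ/√n
= 1.282 · 27.6/√127
= 1.282 · 27.6/11.2694
= 3.14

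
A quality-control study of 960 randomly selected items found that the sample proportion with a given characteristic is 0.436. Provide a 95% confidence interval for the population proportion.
(0.405, 0.467)

Proportion CI:
SE = √(p̂(1-p̂)/n) = √(0.436 · 0.564 / 960) = 0.01600

z* = 1.960
Margin = z* · SE = 1.960 · 0.01600 = 0.0314

CI: 0.436 ± 0.0314 = (0.405, 0.467)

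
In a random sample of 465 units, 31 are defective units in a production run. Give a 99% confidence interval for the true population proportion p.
(0.037, 0.096)

Proportion CI:
p̂ = 31/465 = 0.06667
SE = √(p̂(1-p̂)/n) = √(0.06667 · 0.93333 / 465) = 0.01157

z* = 2.576
Margin = z* · SE = 2.576 · 0.01157 = 0.0298

CI: 0.06667 ± 0.0298 = (0.037, 0.096)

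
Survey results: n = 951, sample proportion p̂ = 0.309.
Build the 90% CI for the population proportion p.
(0.284, 0.334)

Proportion CI:
SE = √(p̂(1-p̂)/n) = √(0.309 · 0.691 / 951) = 0.01498

z* = 1.645
Margin = z* · SE = 1.645 · 0.01498 = 0.0246

CI: 0.309 ± 0.0246 = (0.284, 0.334)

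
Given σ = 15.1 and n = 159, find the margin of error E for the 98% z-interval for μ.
Margin of error = 2.79

Margin of error = z* · σ/√n
= 2.326 · 15.1/√159
= 2.326 · 15.1/12.6095
= 2.79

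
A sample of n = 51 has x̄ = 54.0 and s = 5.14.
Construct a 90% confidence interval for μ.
(52.79, 55.21)

t-interval (σ unknown):
df = n - 1 = 50
t* = 1.676 for 90% confidence

Margin of error = t* · s/√n = 1.676 · 5.14/√51 = 1.21

CI: (52.79, 55.21)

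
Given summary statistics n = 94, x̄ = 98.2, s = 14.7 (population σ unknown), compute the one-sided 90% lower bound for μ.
μ ≥ 96.24

Lower bound (one-sided):
t* = 1.291 (one-sided for 90%)
Lower bound = x̄ - t* · s/√n = 98.2 - 1.291 · 14.7/√94 = 96.24

We are 90% confident that μ ≥ 96.24.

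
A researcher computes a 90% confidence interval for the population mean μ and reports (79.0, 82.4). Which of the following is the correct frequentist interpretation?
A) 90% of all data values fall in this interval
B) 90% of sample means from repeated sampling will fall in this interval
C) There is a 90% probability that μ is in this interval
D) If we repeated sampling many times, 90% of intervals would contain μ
D

A) Wrong — a CI is about the parameter μ, not individual data values.
B) Wrong — coverage applies to intervals containing μ, not to future x̄ values.
C) Wrong — μ is fixed; the randomness lives in the interval, not in μ.
D) Correct — this is the frequentist long-run coverage interpretation.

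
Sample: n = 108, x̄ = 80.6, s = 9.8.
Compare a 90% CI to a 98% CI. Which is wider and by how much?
98% CI is wider by 1.32

df = 107
90% CI: t* = 1.659, (79.04, 82.16), width = 2 · t* · s/√n = 3.13
98% CI: t* = 2.362, (78.37, 82.83), width = 2 · t* · s/√n = 4.45

The 98% CI is wider by 4.45 - 3.13 = 1.32.
Higher confidence requires a wider interval.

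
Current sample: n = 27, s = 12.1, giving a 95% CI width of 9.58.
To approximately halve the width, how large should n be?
n ≈ 108

CI width ∝ 1/√n
To reduce width by factor 2, need √n to grow by 2 → need 2² = 4 times as many samples.

Current: n = 27, width = 9.58
New: n = 108, width ≈ 4.62

Width reduced by factor of 9.58/4.62 = 2.07.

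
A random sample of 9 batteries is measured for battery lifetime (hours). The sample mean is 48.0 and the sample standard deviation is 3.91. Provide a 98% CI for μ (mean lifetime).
(44.23, 51.77)

t-interval (σ unknown):
df = n - 1 = 8
t* = 2.896 for 98% confidence

Margin of error = t* · s/√n = 2.896 · 3.91/√9 = 3.77

CI: (44.23, 51.77)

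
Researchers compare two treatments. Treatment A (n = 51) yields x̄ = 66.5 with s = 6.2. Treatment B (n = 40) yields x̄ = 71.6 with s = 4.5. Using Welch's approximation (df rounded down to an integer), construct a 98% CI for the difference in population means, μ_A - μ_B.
(-7.76, -2.44)

Difference: x̄₁ - x̄₂ = -5.10
SE = √(s₁²/n₁ + s₂²/n₂) = √(6.2²/51 + 4.5²/40) = 1.1225
df = 88.52 → 88 (Welch–Satterthwaite, rounded down)
t* = 2.369

CI: -5.10 ± 2.369 · 1.1225 = -5.10 ± 2.66 = (-7.76, -2.44)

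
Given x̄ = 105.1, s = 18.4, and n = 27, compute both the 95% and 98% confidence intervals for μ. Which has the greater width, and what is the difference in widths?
98% CI is wider by 3.00

df = 26
95% CI: t* = 2.056, (97.82, 112.38), width = 2 · t* · s/√n = 14.56
98% CI: t* = 2.479, (96.32, 113.88), width = 2 · t* · s/√n = 17.56

The 98% CI is wider by 17.56 - 14.56 = 3.00.
Higher confidence requires a wider interval.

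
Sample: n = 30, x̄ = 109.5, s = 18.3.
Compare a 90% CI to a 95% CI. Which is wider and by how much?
95% CI is wider by 2.32

df = 29
90% CI: t* = 1.699, (103.82, 115.18), width = 2 · t* · s/√n = 11.35
95% CI: t* = 2.045, (102.67, 116.33), width = 2 · t* · s/√n = 13.67

The 95% CI is wider by 13.67 - 11.35 = 2.32.
Higher confidence requires a wider interval.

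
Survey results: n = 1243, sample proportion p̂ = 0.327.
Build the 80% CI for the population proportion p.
(0.310, 0.344)

Proportion CI:
SE = √(p̂(1-p̂)/n) = √(0.327 · 0.673 / 1243) = 0.01331

z* = 1.282
Margin = z* · SE = 1.282 · 0.01331 = 0.0171

CI: 0.327 ± 0.0171 = (0.310, 0.344)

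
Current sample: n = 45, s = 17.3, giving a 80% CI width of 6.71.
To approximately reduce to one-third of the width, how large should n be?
n ≈ 405

CI width ∝ 1/√n
To reduce width by factor 3, need √n to grow by 3 → need 3² = 9 times as many samples.

Current: n = 45, width = 6.71
New: n = 405, width ≈ 2.21

Width reduced by factor of 6.71/2.21 = 3.04.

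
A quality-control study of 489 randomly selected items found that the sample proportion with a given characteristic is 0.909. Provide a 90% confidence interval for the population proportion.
(0.888, 0.930)

Proportion CI:
SE = √(p̂(1-p̂)/n) = √(0.909 · 0.091 / 489) = 0.01301

z* = 1.645
Margin = z* · SE = 1.645 · 0.01301 = 0.0214

CI: 0.909 ± 0.0214 = (0.888, 0.930)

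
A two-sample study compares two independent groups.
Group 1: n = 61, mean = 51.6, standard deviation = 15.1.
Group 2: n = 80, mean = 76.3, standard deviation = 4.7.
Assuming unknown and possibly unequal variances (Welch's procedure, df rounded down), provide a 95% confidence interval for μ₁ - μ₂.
(-28.70, -20.70)

Difference: x̄₁ - x̄₂ = -24.70
SE = √(s₁²/n₁ + s₂²/n₂) = √(15.1²/61 + 4.7²/80) = 2.0035
df = 68.91 → 68 (Welch–Satterthwaite, rounded down)
t* = 1.995

CI: -24.70 ± 1.995 · 2.0035 = -24.70 ± 4.00 = (-28.70, -20.70)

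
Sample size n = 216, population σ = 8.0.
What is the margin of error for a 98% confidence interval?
Margin of error = 1.27

Margin of error = z* · σ/√n
= 2.326 · 8.0/√216
= 2.326 · 8.0/14.6969
= 1.27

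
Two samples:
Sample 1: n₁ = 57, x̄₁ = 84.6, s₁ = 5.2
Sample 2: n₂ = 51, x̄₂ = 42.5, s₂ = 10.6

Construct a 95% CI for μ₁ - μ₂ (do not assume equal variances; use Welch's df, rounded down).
(38.84, 45.36)

Difference: x̄₁ - x̄₂ = 42.10
SE = √(s₁²/n₁ + s₂²/n₂) = √(5.2²/57 + 10.6²/51) = 1.6363
df = 70.91 → 70 (Welch–Satterthwaite, rounded down)
t* = 1.994

CI: 42.10 ± 1.994 · 1.6363 = 42.10 ± 3.26 = (38.84, 45.36)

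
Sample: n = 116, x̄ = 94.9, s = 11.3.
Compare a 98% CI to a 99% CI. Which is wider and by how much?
99% CI is wider by 0.55

df = 115
98% CI: t* = 2.359, (92.42, 97.38), width = 2 · t* · s/√n = 4.95
99% CI: t* = 2.619, (92.15, 97.65), width = 2 · t* · s/√n = 5.50

The 99% CI is wider by 5.50 - 4.95 = 0.55.
Higher confidence requires a wider interval.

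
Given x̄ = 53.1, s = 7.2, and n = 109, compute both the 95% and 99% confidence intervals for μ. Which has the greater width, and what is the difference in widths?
99% CI is wider by 0.89

df = 108
95% CI: t* = 1.982, (51.73, 54.47), width = 2 · t* · s/√n = 2.73
99% CI: t* = 2.622, (51.29, 54.91), width = 2 · t* · s/√n = 3.62

The 99% CI is wider by 3.62 - 2.73 = 0.89.
Higher confidence requires a wider interval.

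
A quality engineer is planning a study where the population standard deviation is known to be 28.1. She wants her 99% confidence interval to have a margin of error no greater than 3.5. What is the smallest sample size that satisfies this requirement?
n ≥ 428

For margin E ≤ 3.5:
n ≥ (z* · σ / E)²
n ≥ (2.576 · 28.1 / 3.5)²
n ≥ 427.73

Minimum n = 428 (rounding up)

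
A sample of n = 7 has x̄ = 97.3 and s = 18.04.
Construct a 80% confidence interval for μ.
(87.48, 107.12)

t-interval (σ unknown):
df = n - 1 = 6
t* = 1.440 for 80% confidence

Margin of error = t* · s/√n = 1.440 · 18.04/√7 = 9.82

CI: (87.48, 107.12)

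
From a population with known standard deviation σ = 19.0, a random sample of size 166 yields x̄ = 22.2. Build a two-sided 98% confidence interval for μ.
(18.77, 25.63)

z-interval (σ known):
z* = 2.326 for 98% confidence

Margin of error = z* · σ/√n = 2.326 · 19.0/√166 = 3.43

CI: (22.2 - 3.43, 22.2 + 3.43) = (18.77, 25.63)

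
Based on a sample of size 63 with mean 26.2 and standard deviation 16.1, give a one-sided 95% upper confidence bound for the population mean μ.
μ ≤ 29.59

Upper bound (one-sided):
t* = 1.670 (one-sided for 95%)
Upper bound = x̄ + t* · s/√n = 26.2 + 1.670 · 16.1/√63 = 29.59

We are 95% confident that μ ≤ 29.59.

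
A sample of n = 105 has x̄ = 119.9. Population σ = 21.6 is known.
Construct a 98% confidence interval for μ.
(115.00, 124.80)

z-interval (σ known):
z* = 2.326 for 98% confidence

Margin of error = z* · σ/√n = 2.326 · 21.6/√105 = 4.90

CI: (119.9 - 4.90, 119.9 + 4.90) = (115.00, 124.80)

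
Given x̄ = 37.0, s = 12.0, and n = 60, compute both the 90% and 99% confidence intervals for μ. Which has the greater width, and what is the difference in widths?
99% CI is wider by 3.07

df = 59
90% CI: t* = 1.671, (34.41, 39.59), width = 2 · t* · s/√n = 5.18
99% CI: t* = 2.662, (32.88, 41.12), width = 2 · t* · s/√n = 8.25

The 99% CI is wider by 8.25 - 5.18 = 3.07.
Higher confidence requires a wider interval.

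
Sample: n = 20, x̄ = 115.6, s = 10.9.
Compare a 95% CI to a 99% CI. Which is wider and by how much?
99% CI is wider by 3.75

df = 19
95% CI: t* = 2.093, (110.50, 120.70), width = 2 · t* · s/√n = 10.20
99% CI: t* = 2.861, (108.63, 122.57), width = 2 · t* · s/√n = 13.95

The 99% CI is wider by 13.95 - 10.20 = 3.75.
Higher confidence requires a wider interval.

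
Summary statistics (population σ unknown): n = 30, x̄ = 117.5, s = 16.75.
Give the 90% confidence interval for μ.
(112.30, 122.70)

t-interval (σ unknown):
df = n - 1 = 29
t* = 1.699 for 90% confidence

Margin of error = t* · s/√n = 1.699 · 16.75/√30 = 5.20

CI: (112.30, 122.70)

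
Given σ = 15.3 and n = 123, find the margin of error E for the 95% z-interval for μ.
Margin of error = 2.70

Margin of error = z* · σ/√n
= 1.960 · 15.3/√123
= 1.960 · 15.3/11.0905
= 2.70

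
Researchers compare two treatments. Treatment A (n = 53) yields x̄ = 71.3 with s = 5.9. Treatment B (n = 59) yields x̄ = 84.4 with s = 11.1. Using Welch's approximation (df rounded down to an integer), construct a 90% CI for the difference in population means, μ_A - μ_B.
(-15.85, -10.35)

Difference: x̄₁ - x̄₂ = -13.10
SE = √(s₁²/n₁ + s₂²/n₂) = √(5.9²/53 + 11.1²/59) = 1.6568
df = 90.26 → 90 (Welch–Satterthwaite, rounded down)
t* = 1.662

CI: -13.10 ± 1.662 · 1.6568 = -13.10 ± 2.75 = (-15.85, -10.35)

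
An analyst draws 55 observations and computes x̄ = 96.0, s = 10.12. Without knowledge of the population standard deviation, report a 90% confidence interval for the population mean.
(93.72, 98.28)

t-interval (σ unknown):
df = n - 1 = 54
t* = 1.674 for 90% confidence

Margin of error = t* · s/√n = 1.674 · 10.12/√55 = 2.28

CI: (93.72, 98.28)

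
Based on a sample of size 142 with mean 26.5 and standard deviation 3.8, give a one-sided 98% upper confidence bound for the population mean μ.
μ ≤ 27.16

Upper bound (one-sided):
t* = 2.073 (one-sided for 98%)
Upper bound = x̄ + t* · s/√n = 26.5 + 2.073 · 3.8/√142 = 27.16

We are 98% confident that μ ≤ 27.16.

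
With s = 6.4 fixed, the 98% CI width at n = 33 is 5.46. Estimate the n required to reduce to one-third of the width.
n ≈ 297

CI width ∝ 1/√n
To reduce width by factor 3, need √n to grow by 3 → need 3² = 9 times as many samples.

Current: n = 33, width = 5.46
New: n = 297, width ≈ 1.74

Width reduced by factor of 5.46/1.74 = 3.14.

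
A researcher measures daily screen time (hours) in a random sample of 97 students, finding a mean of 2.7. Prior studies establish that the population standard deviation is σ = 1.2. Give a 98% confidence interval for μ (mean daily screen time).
(2.42, 2.98)

z-interval (σ known):
z* = 2.326 for 98% confidence

Margin of error = z* · σ/√n = 2.326 · 1.2/√97 = 0.28

CI: (2.7 - 0.28, 2.7 + 0.28) = (2.42, 2.98)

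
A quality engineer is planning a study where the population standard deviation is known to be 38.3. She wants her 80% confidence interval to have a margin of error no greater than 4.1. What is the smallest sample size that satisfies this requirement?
n ≥ 144

For margin E ≤ 4.1:
n ≥ (z* · σ / E)²
n ≥ (1.282 · 38.3 / 4.1)²
n ≥ 143.42

Minimum n = 144 (rounding up)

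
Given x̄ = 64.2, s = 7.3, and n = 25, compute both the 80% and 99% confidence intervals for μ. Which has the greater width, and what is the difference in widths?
99% CI is wider by 4.32

df = 24
80% CI: t* = 1.318, (62.28, 66.12), width = 2 · t* · s/√n = 3.85
99% CI: t* = 2.797, (60.12, 68.28), width = 2 · t* · s/√n = 8.17

The 99% CI is wider by 8.17 - 3.85 = 4.32.
Higher confidence requires a wider interval.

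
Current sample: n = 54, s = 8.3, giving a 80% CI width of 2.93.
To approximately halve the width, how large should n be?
n ≈ 216

CI width ∝ 1/√n
To reduce width by factor 2, need √n to grow by 2 → need 2² = 4 times as many samples.

Current: n = 54, width = 2.93
New: n = 216, width ≈ 1.45

Width reduced by factor of 2.93/1.45 = 2.02.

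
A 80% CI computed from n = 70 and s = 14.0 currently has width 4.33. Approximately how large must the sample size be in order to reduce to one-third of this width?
n ≈ 630

CI width ∝ 1/√n
To reduce width by factor 3, need √n to grow by 3 → need 3² = 9 times as many samples.

Current: n = 70, width = 4.33
New: n = 630, width ≈ 1.43

Width reduced by factor of 4.33/1.43 = 3.03.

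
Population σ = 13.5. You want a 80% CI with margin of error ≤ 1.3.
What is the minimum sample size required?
n ≥ 178

For margin E ≤ 1.3:
n ≥ (z* · σ / E)²
n ≥ (1.282 · 13.5 / 1.3)²
n ≥ 177.24

Minimum n = 178 (rounding up)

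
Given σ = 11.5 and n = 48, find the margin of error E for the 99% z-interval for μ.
Margin of error = 4.28

Margin of error = z* · σ/√n
= 2.576 · 11.5/√48
= 2.576 · 11.5/6.9282
= 4.28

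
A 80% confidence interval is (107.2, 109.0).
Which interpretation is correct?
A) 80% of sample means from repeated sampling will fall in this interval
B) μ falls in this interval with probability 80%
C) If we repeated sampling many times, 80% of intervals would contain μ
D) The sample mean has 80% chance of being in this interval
C

A) Wrong — coverage applies to intervals containing μ, not to future x̄ values.
B) Wrong — μ is fixed; the randomness lives in the interval, not in μ.
C) Correct — this is the frequentist long-run coverage interpretation.
D) Wrong — x̄ is observed and sits in the interval by construction.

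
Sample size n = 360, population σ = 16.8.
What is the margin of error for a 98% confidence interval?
Margin of error = 2.06

Margin of error = z* · σ/√n
= 2.326 · 16.8/√360
= 2.326 · 16.8/18.9737
= 2.06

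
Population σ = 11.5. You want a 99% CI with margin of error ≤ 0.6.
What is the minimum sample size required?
n ≥ 2438

For margin E ≤ 0.6:
n ≥ (z* · σ / E)²
n ≥ (2.576 · 11.5 / 0.6)²
n ≥ 2437.73

Minimum n = 2438 (rounding up)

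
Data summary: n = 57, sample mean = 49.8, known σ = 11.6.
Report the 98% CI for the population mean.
(46.23, 53.37)

z-interval (σ known):
z* = 2.326 for 98% confidence

Margin of error = z* · σ/√n = 2.326 · 11.6/√57 = 3.57

CI: (49.8 - 3.57, 49.8 + 3.57) = (46.23, 53.37)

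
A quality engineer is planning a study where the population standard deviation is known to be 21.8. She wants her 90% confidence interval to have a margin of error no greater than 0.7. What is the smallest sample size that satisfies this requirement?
n ≥ 2625

For margin E ≤ 0.7:
n ≥ (z* · σ / E)²
n ≥ (1.645 · 21.8 / 0.7)²
n ≥ 2624.51

Minimum n = 2625 (rounding up)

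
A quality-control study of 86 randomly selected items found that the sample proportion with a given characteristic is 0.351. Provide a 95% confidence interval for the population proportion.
(0.250, 0.452)

Proportion CI:
SE = √(p̂(1-p̂)/n) = √(0.351 · 0.649 / 86) = 0.05147

z* = 1.960
Margin = z* · SE = 1.960 · 0.05147 = 0.1009

CI: 0.351 ± 0.1009 = (0.250, 0.452)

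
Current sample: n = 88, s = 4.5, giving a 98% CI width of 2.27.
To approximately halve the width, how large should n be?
n ≈ 352

CI width ∝ 1/√n
To reduce width by factor 2, need √n to grow by 2 → need 2² = 4 times as many samples.

Current: n = 88, width = 2.27
New: n = 352, width ≈ 1.12

Width reduced by factor of 2.27/1.12 = 2.03.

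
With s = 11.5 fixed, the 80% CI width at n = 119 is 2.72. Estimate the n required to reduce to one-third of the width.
n ≈ 1071

CI width ∝ 1/√n
To reduce width by factor 3, need √n to grow by 3 → need 3² = 9 times as many samples.

Current: n = 119, width = 2.72
New: n = 1071, width ≈ 0.90

Width reduced by factor of 2.72/0.90 = 3.02.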